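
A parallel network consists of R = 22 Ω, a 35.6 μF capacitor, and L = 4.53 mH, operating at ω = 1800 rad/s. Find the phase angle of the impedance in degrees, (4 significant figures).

52.18°

X_L = ωL = 8.154 Ω
X_C = 1/(ωC) = 15.61 Ω
Parallel: admittances add. Y = 1/R + 1/(jωL) + jωC
Y = (0.04545 − j0.05856) S
|Y| = 0.07413 S → |Z| = 1/|Y| = 13.49 Ω, ∠Z = −∠Y = 52.18°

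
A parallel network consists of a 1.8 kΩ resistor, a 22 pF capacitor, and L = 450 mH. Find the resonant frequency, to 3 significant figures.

ω₀ = 1/√(LC) = 1/√(0.45 × 2.2e-11) = 317800 rad/s
f₀ = ω₀/(2π) = 50.6 kHz

50.6 kHz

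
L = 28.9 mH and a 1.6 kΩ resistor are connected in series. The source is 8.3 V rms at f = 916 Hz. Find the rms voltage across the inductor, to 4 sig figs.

ω = 2πf = 5755 rad/s
X_L = ωL = 166.3 Ω
Z = 1600 + j166.3 Ω
|Z| = √(1600² + 166.3²) = 1609 Ω
I = V/|Z| = 5.160 mA
V_L = I·|Z_L| = 0.005160 × 166.3 = 0.8582 V

0.8582 V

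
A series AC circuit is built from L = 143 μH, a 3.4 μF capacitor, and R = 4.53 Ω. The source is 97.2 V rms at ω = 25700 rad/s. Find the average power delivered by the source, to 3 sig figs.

529 W

X_L = ωL = 3.68 Ω
X_C = 1/(ωC) = 11.4 Ω
Net reactance X = X_L − X_C = -7.77 Ω
Z = 4.53 − j7.77 Ω
|Z| = √(4.53² + 7.77²) = 8.99 Ω
∠Z = arctan(-7.77/4.53) = -59.8°
I = V/|Z| = 10.8 A
P = VI cos φ = 97.2 × 10.8 × cos(-59.8°) = 529 W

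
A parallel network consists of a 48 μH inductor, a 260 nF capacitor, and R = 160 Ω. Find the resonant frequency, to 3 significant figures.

ω₀ = 1/√(LC) = 1/√(4.8e-05 × 2.6e-07) = 283100 rad/s
f₀ = ω₀/(2π) = 45.1 kHz

45.1 kHz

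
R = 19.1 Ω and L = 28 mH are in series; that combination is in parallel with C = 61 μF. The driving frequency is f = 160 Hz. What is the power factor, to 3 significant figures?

ω = 2πf = 1005 rad/s
X_L = ωL = 28.1 Ω
X_C = 1/(ωC) = 16.3 Ω
Branch 1 (R+jX_L): Z₁ = 19.1 + j28.1 Ω, |Z₁| = 34.0 Ω
Branch 2 (−jX_C): Z₂ = −j16.3 Ω
Parallel: Z = Z₁Z₂/(Z₁+Z₂), |Z| = 24.7 Ω, ∠Z = -66.0°
cos φ = cos(-66.0°) = 0.407

0.407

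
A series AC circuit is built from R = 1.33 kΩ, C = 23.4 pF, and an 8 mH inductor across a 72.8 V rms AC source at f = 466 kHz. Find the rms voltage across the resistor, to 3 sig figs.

10.8 V

ω = 2πf = 2.928e+06 rad/s
X_L = ωL = 23400 Ω
X_C = 1/(ωC) = 14600 Ω
Net reactance X = X_L − X_C = 8830 Ω
Z = 1330 + j8830 Ω
|Z| = √(1330² + 8830²) = 8930 Ω
I = V/|Z| = 8.15 mA
V_R = I·|Z_R| = 0.00815 × 1330 = 10.8 V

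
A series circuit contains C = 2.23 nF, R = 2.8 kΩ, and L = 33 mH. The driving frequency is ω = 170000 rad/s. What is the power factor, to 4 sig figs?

0.6857

X_L = ωL = 5610 Ω
X_C = 1/(ωC) = 2638 Ω
Net reactance X = X_L − X_C = 2972 Ω
Z = 2800 + j2972 Ω
|Z| = √(2800² + 2972²) = 4083 Ω
∠Z = arctan(2972/2800) = 46.71°
cos φ = cos(46.71°) = 0.6857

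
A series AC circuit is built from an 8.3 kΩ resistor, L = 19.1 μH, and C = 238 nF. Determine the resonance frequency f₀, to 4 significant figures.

ω₀ = 1/√(LC) = 1/√(1.91e-05 × 2.38e-07) = 469000 rad/s
f₀ = ω₀/(2π) = 74.65 kHz

74.65 kHz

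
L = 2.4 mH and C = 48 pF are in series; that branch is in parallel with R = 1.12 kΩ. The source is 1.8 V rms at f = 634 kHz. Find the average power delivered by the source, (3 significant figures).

2.89 mW

ω = 2πf = 3.984e+06 rad/s
X_L = ωL = 9560 Ω
X_C = 1/(ωC) = 5230 Ω
Branch 1: Z₁ = R = 1120 Ω
Branch 2 (series LC): Z₂ = j(X_L − X_C) = j4330 Ω
Parallel: Z = Z₁Z₂/(Z₁+Z₂), |Z| = 1080 Ω, ∠Z = 14.5°
I = V/|Z| = 1.66 mA
P = VI cos φ = 1.8 × 0.00166 × cos(14.5°) = 2.89 mW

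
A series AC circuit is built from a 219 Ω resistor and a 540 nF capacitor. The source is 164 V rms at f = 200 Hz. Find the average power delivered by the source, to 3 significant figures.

2.65 W

ω = 2πf = 1257 rad/s
X_C = 1/(ωC) = 1470 Ω
Z = 219 − j1470 Ω
|Z| = √(219² + 1470²) = 1490 Ω
∠Z = arctan(-1470/219) = -81.5°
I = V/|Z| = 110 mA
P = VI cos φ = 164 × 0.110 × cos(-81.5°) = 2.65 W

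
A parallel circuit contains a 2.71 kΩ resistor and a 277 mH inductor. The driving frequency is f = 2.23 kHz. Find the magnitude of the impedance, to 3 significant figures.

ω = 2πf = 14010 rad/s
X_L = ωL = 3880 Ω
Parallel: admittances add. Y = 1/R + 1/(jωL)
Y = (0.000369 − j0.000258) S
|Y| = 0.000450 S → |Z| = 1/|Y| = 2220 Ω, ∠Z = −∠Y = 34.9°

2220 Ω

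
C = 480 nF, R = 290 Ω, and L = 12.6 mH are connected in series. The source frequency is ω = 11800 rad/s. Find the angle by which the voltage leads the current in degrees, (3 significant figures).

-5.49°

X_L = ωL = 149 Ω
X_C = 1/(ωC) = 177 Ω
Net reactance X = X_L − X_C = -27.9 Ω
Z = 290 − j27.9 Ω
|Z| = √(290² + 27.9²) = 291 Ω
∠Z = arctan(-27.9/290) = -5.49°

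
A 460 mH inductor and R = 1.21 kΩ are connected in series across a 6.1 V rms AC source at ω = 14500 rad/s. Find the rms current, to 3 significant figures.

900 μA

X_L = ωL = 6670 Ω
Z = 1210 + j6670 Ω
|Z| = √(1210² + 6670²) = 6780 Ω
I = V/|Z| = 6.1/6780 = 900 μA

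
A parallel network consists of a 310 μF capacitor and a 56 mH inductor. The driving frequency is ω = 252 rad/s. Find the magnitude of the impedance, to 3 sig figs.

X_L = ωL = 14.1 Ω
X_C = 1/(ωC) = 12.8 Ω
Parallel: admittances add. Y = 1/(jωL) + jωC
Y = (0 + j0.00726) S
|Y| = 0.00726 S → |Z| = 1/|Y| = 138 Ω, ∠Z = −∠Y = -90.0°

138 Ω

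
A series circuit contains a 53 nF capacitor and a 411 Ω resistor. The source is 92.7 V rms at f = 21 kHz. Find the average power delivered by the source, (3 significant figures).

ω = 2πf = 131900 rad/s
X_C = 1/(ωC) = 143 Ω
Z = 411 − j143 Ω
|Z| = √(411² + 143²) = 435 Ω
∠Z = arctan(-143/411) = -19.2°
I = V/|Z| = 213 mA
P = VI cos φ = 92.7 × 0.213 × cos(-19.2°) = 18.7 W

18.7 W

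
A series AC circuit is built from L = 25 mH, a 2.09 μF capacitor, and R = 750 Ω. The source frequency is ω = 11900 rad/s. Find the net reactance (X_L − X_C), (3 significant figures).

257 Ω

X_L = ωL = 298 Ω
X_C = 1/(ωC) = 40.2 Ω
X = 298 − 40.2 = 257 Ω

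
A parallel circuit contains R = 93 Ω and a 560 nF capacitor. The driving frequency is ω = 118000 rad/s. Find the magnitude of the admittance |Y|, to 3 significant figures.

X_C = 1/(ωC) = 15.1 Ω
Parallel: admittances add. Y = 1/R + jωC
Y = (0.0108 + j0.0661) S
|Y| = 0.0669 S → |Z| = 1/|Y| = 14.9 Ω, ∠Z = −∠Y = -80.8°

66.9 mS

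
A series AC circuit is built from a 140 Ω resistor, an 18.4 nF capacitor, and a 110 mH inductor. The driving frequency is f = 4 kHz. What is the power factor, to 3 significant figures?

ω = 2πf = 25130 rad/s
X_L = ωL = 2760 Ω
X_C = 1/(ωC) = 2160 Ω
Net reactance X = X_L − X_C = 602 Ω
Z = 140 + j602 Ω
|Z| = √(140² + 602²) = 618 Ω
∠Z = arctan(602/140) = 76.9°
cos φ = cos(76.9°) = 0.226

0.226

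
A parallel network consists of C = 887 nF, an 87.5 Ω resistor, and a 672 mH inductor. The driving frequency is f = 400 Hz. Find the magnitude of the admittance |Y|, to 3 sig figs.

ω = 2πf = 2513 rad/s
X_L = ωL = 1690 Ω
X_C = 1/(ωC) = 449 Ω
Parallel: admittances add. Y = 1/R + 1/(jωL) + jωC
Y = (0.0114 + j0.00164) S
|Y| = 0.0115 S → |Z| = 1/|Y| = 86.6 Ω, ∠Z = −∠Y = -8.15°

11.5 mS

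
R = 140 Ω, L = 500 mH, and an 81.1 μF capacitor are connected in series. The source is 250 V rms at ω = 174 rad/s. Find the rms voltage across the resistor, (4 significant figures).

248.4 V

X_L = ωL = 87.00 Ω
X_C = 1/(ωC) = 70.86 Ω
Net reactance X = X_L − X_C = 16.14 Ω
Z = 140.0 + j16.14 Ω
|Z| = √(140.0² + 16.14²) = 140.9 Ω
I = V/|Z| = 1.774 A
V_R = I·|Z_R| = 1.774 × 140.0 = 248.4 V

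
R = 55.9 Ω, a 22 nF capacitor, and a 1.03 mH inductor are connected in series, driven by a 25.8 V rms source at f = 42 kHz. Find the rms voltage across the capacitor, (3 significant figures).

38.9 V

ω = 2πf = 263900 rad/s
X_L = ωL = 272 Ω
X_C = 1/(ωC) = 172 Ω
Net reactance X = X_L − X_C = 99.6 Ω
Z = 55.9 + j99.6 Ω
|Z| = √(55.9² + 99.6²) = 114 Ω
I = V/|Z| = 226 mA
V_C = I·|Z_C| = 0.226 × 172 = 38.9 V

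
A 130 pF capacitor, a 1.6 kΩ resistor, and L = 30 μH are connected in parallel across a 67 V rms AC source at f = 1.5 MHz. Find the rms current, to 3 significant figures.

ω = 2πf = 9.425e+06 rad/s
X_L = ωL = 283 Ω
X_C = 1/(ωC) = 816 Ω
Parallel: admittances add. Y = 1/R + 1/(jωL) + jωC
Y = (0.000625 − j0.00231) S
|Y| = 0.00239 S → |Z| = 1/|Y| = 418 Ω, ∠Z = −∠Y = 74.9°
I = V/|Z| = 67/418 = 160 mA

160 mA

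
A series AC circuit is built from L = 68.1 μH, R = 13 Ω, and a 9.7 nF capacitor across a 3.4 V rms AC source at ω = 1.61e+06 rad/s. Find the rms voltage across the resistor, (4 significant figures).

X_L = ωL = 109.6 Ω
X_C = 1/(ωC) = 64.03 Ω
Net reactance X = X_L − X_C = 45.61 Ω
Z = 13.00 + j45.61 Ω
|Z| = √(13.00² + 45.61²) = 47.42 Ω
I = V/|Z| = 71.69 mA
V_R = I·|Z_R| = 0.07169 × 13.00 = 0.9320 V

0.9320 V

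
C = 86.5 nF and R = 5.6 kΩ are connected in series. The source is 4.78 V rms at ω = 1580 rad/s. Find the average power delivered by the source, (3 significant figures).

1.51 mW

X_C = 1/(ωC) = 7320 Ω
Z = 5600 − j7320 Ω
|Z| = √(5600² + 7320²) = 9210 Ω
∠Z = arctan(-7320/5600) = -52.6°
I = V/|Z| = 519 μA
P = VI cos φ = 4.78 × 0.000519 × cos(-52.6°) = 1.51 mW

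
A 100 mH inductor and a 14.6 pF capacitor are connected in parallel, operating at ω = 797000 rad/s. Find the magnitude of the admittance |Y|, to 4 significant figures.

910.9 nS

X_L = ωL = 79700 Ω
X_C = 1/(ωC) = 85940 Ω
Parallel: admittances add. Y = 1/(jωL) + jωC
Y = (0 − j9.109e-07) S
|Y| = 9.109e-07 S → |Z| = 1/|Y| = 1.098e+06 Ω, ∠Z = −∠Y = 90.00°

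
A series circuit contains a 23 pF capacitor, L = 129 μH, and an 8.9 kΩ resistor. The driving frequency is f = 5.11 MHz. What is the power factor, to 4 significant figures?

ω = 2πf = 3.211e+07 rad/s
X_L = ωL = 4142 Ω
X_C = 1/(ωC) = 1354 Ω
Net reactance X = X_L − X_C = 2788 Ω
Z = 8900 + j2788 Ω
|Z| = √(8900² + 2788²) = 9326 Ω
∠Z = arctan(2788/8900) = 17.39°
cos φ = cos(17.39°) = 0.9543

0.9543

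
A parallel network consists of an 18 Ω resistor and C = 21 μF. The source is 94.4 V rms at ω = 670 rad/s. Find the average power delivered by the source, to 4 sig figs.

X_C = 1/(ωC) = 71.07 Ω
Parallel: admittances add. Y = 1/R + jωC
Y = (0.05556 + j0.01407) S
|Y| = 0.05731 S → |Z| = 1/|Y| = 17.45 Ω, ∠Z = −∠Y = -14.21°
I = V/|Z| = 5.410 A
P = VI cos φ = 94.4 × 5.410 × cos(-14.21°) = 495.1 W

495.1 W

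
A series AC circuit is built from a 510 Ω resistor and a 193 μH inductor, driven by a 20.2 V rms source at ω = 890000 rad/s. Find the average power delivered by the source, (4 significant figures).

718.6 mW

X_L = ωL = 171.8 Ω
Z = 510.0 + j171.8 Ω
|Z| = √(510.0² + 171.8²) = 538.1 Ω
∠Z = arctan(171.8/510.0) = 18.61°
I = V/|Z| = 37.54 mA
P = VI cos φ = 20.2 × 0.03754 × cos(18.61°) = 718.6 mW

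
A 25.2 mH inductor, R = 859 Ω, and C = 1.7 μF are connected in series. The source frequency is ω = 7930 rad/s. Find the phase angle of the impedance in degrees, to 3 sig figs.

8.32°

X_L = ωL = 200 Ω
X_C = 1/(ωC) = 74.2 Ω
Net reactance X = X_L − X_C = 126 Ω
Z = 859 + j126 Ω
|Z| = √(859² + 126²) = 868 Ω
∠Z = arctan(126/859) = 8.32°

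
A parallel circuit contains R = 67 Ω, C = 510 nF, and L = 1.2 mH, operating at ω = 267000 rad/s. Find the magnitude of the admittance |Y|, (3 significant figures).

X_L = ωL = 320 Ω
X_C = 1/(ωC) = 7.34 Ω
Parallel: admittances add. Y = 1/R + 1/(jωL) + jωC
Y = (0.0149 + j0.133) S
|Y| = 0.134 S → |Z| = 1/|Y| = 7.47 Ω, ∠Z = −∠Y = -83.6°

134 mS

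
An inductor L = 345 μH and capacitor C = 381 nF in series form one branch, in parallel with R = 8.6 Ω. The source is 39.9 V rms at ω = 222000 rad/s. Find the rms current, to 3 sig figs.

X_L = ωL = 76.6 Ω
X_C = 1/(ωC) = 11.8 Ω
Branch 1: Z₁ = R = 8.60 Ω
Branch 2 (series LC): Z₂ = j(X_L − X_C) = j64.8 Ω
Parallel: Z = Z₁Z₂/(Z₁+Z₂), |Z| = 8.53 Ω, ∠Z = 7.56°
I = V/|Z| = 39.9/8.53 = 4.68 A

4.68 A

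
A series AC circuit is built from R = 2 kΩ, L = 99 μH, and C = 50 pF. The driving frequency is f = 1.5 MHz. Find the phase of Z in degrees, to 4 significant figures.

-30.73°

ω = 2πf = 9.425e+06 rad/s
X_L = ωL = 933.1 Ω
X_C = 1/(ωC) = 2122 Ω
Net reactance X = X_L − X_C = -1189 Ω
Z = 2000 − j1189 Ω
|Z| = √(2000² + 1189²) = 2327 Ω
∠Z = arctan(-1189/2000) = -30.73°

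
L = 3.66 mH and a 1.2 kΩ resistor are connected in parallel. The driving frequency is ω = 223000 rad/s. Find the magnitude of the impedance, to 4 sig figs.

X_L = ωL = 816.2 Ω
Parallel: admittances add. Y = 1/R + 1/(jωL)
Y = (0.0008333 − j0.001225) S
|Y| = 0.001482 S → |Z| = 1/|Y| = 674.9 Ω, ∠Z = −∠Y = 55.78°

674.9 Ω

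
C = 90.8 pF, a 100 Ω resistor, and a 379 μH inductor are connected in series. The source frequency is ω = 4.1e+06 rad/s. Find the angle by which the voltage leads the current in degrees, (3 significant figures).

X_L = ωL = 1550 Ω
X_C = 1/(ωC) = 2690 Ω
Net reactance X = X_L − X_C = -1130 Ω
Z = 100 − j1130 Ω
|Z| = √(100² + 1130²) = 1140 Ω
∠Z = arctan(-1130/100) = -85.0°

-85.0°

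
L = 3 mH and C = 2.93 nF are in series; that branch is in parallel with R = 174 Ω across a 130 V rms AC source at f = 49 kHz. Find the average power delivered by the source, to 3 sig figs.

ω = 2πf = 307900 rad/s
X_L = ωL = 924 Ω
X_C = 1/(ωC) = 1110 Ω
Branch 1: Z₁ = R = 174 Ω
Branch 2 (series LC): Z₂ = j(X_L − X_C) = −j185 Ω
Parallel: Z = Z₁Z₂/(Z₁+Z₂), |Z| = 127 Ω, ∠Z = -43.3°
I = V/|Z| = 1.03 A
P = VI cos φ = 130 × 1.03 × cos(-43.3°) = 97.1 W

97.1 W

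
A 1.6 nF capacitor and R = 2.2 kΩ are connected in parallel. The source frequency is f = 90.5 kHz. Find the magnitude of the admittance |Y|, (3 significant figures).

1.02 mS

ω = 2πf = 568600 rad/s
X_C = 1/(ωC) = 1100 Ω
Parallel: admittances add. Y = 1/R + jωC
Y = (0.000455 + j0.000910) S
|Y| = 0.00102 S → |Z| = 1/|Y| = 983 Ω, ∠Z = −∠Y = -63.5°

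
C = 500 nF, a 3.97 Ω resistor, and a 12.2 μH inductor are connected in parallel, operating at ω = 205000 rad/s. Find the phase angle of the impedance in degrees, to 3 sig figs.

X_L = ωL = 2.50 Ω
X_C = 1/(ωC) = 9.76 Ω
Parallel: admittances add. Y = 1/R + 1/(jωL) + jωC
Y = (0.252 − j0.297) S
|Y| = 0.390 S → |Z| = 1/|Y| = 2.57 Ω, ∠Z = −∠Y = 49.7°

49.7°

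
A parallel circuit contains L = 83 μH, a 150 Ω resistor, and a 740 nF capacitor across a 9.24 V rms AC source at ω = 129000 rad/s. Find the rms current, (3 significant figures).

X_L = ωL = 10.7 Ω
X_C = 1/(ωC) = 10.5 Ω
Parallel: admittances add. Y = 1/R + 1/(jωL) + jωC
Y = (0.00667 + j0.00206) S
|Y| = 0.00698 S → |Z| = 1/|Y| = 143 Ω, ∠Z = −∠Y = -17.2°
I = V/|Z| = 9.24/143 = 64.5 mA

64.5 mA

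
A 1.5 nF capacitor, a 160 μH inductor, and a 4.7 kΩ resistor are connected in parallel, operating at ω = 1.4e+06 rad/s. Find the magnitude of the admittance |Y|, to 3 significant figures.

X_L = ωL = 224 Ω
X_C = 1/(ωC) = 476 Ω
Parallel: admittances add. Y = 1/R + 1/(jωL) + jωC
Y = (0.000213 − j0.00236) S
|Y| = 0.00237 S → |Z| = 1/|Y| = 421 Ω, ∠Z = −∠Y = 84.9°

2.37 mS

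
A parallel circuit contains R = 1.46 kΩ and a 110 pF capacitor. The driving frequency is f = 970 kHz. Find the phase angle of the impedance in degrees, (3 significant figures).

ω = 2πf = 6.095e+06 rad/s
X_C = 1/(ωC) = 1490 Ω
Parallel: admittances add. Y = 1/R + jωC
Y = (0.000685 + j0.000670) S
|Y| = 0.000958 S → |Z| = 1/|Y| = 1040 Ω, ∠Z = −∠Y = -44.4°

-44.4°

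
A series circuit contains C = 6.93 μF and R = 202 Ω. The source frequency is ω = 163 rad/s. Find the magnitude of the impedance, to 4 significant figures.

X_C = 1/(ωC) = 885.3 Ω
Z = 202.0 − j885.3 Ω
|Z| = √(202.0² + 885.3²) = 908.0 Ω

908.0 Ω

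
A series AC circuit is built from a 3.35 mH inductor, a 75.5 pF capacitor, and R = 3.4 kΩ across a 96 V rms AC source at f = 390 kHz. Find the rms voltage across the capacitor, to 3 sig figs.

118 V

ω = 2πf = 2.45e+06 rad/s
X_L = ωL = 8210 Ω
X_C = 1/(ωC) = 5410 Ω
Net reactance X = X_L − X_C = 2800 Ω
Z = 3400 + j2800 Ω
|Z| = √(3400² + 2800²) = 4410 Ω
I = V/|Z| = 21.8 mA
V_C = I·|Z_C| = 0.0218 × 5410 = 118 V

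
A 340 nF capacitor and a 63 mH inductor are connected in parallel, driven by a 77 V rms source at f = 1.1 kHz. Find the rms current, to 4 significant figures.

4.104 mA

ω = 2πf = 6912 rad/s
X_L = ωL = 435.4 Ω
X_C = 1/(ωC) = 425.5 Ω
Parallel: admittances add. Y = 1/(jωL) + jωC
Y = (0 + j5.33e-05) S
|Y| = 5.33e-05 S → |Z| = 1/|Y| = 18760 Ω, ∠Z = −∠Y = -90.00°
I = V/|Z| = 77/18760 = 4.104 mA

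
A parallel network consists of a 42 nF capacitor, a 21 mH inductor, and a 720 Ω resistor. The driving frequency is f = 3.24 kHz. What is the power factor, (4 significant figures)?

0.6833

ω = 2πf = 20360 rad/s
X_L = ωL = 427.5 Ω
X_C = 1/(ωC) = 1170 Ω
Parallel: admittances add. Y = 1/R + 1/(jωL) + jωC
Y = (0.001389 − j0.001484) S
|Y| = 0.002033 S → |Z| = 1/|Y| = 492.0 Ω, ∠Z = −∠Y = 46.90°
cos φ = cos(46.90°) = 0.6833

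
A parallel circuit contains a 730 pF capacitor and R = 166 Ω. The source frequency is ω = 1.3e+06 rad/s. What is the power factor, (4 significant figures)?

0.9878

X_C = 1/(ωC) = 1054 Ω
Parallel: admittances add. Y = 1/R + jωC
Y = (0.006024 + j0.0009490) S
|Y| = 0.006098 S → |Z| = 1/|Y| = 164.0 Ω, ∠Z = −∠Y = -8.952°
cos φ = cos(-8.952°) = 0.9878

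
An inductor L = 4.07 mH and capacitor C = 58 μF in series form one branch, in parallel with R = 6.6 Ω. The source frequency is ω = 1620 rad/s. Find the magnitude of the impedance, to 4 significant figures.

X_L = ωL = 6.593 Ω
X_C = 1/(ωC) = 10.64 Ω
Branch 1: Z₁ = R = 6.600 Ω
Branch 2 (series LC): Z₂ = j(X_L − X_C) = −j4.049 Ω
Parallel: Z = Z₁Z₂/(Z₁+Z₂), |Z| = 3.452 Ω, ∠Z = -58.47°

3.452 Ω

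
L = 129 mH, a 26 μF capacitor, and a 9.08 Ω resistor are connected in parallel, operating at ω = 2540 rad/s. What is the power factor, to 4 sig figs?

0.8681

X_L = ωL = 327.7 Ω
X_C = 1/(ωC) = 15.14 Ω
Parallel: admittances add. Y = 1/R + 1/(jωL) + jωC
Y = (0.1101 + j0.06299) S
|Y| = 0.1269 S → |Z| = 1/|Y| = 7.882 Ω, ∠Z = −∠Y = -29.77°
cos φ = cos(-29.77°) = 0.8681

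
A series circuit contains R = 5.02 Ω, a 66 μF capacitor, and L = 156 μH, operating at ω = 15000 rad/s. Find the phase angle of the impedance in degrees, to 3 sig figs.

14.8°

X_L = ωL = 2.34 Ω
X_C = 1/(ωC) = 1.01 Ω
Net reactance X = X_L − X_C = 1.33 Ω
Z = 5.02 + j1.33 Ω
|Z| = √(5.02² + 1.33²) = 5.19 Ω
∠Z = arctan(1.33/5.02) = 14.8°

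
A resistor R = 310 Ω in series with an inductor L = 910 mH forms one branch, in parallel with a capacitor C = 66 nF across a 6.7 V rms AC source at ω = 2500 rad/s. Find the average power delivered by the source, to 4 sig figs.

X_L = ωL = 2275 Ω
X_C = 1/(ωC) = 6061 Ω
Branch 1 (R+jX_L): Z₁ = 310.0 + j2275 Ω, |Z₁| = 2296 Ω
Branch 2 (−jX_C): Z₂ = −j6061 Ω
Parallel: Z = Z₁Z₂/(Z₁+Z₂), |Z| = 3664 Ω, ∠Z = 77.56°
I = V/|Z| = 1.829 mA
P = VI cos φ = 6.7 × 0.001829 × cos(77.56°) = 2.640 mW

2.640 mW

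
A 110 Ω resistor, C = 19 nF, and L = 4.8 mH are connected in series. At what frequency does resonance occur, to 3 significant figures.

16.7 kHz

ω₀ = 1/√(LC) = 1/√(0.0048 × 1.9e-08) = 104700 rad/s
f₀ = ω₀/(2π) = 16.7 kHz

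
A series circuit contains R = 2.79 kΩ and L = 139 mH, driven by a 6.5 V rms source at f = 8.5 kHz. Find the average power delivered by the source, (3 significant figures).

1.87 mW

ω = 2πf = 53410 rad/s
X_L = ωL = 7420 Ω
Z = 2790 + j7420 Ω
|Z| = √(2790² + 7420²) = 7930 Ω
∠Z = arctan(7420/2790) = 69.4°
I = V/|Z| = 820 μA
P = VI cos φ = 6.5 × 0.000820 × cos(69.4°) = 1.87 mW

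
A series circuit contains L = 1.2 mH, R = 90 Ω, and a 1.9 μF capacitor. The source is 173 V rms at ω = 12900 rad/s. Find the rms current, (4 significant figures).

1.850 A

X_L = ωL = 15.48 Ω
X_C = 1/(ωC) = 40.80 Ω
Net reactance X = X_L − X_C = -25.32 Ω
Z = 90.00 − j25.32 Ω
|Z| = √(90.00² + 25.32²) = 93.49 Ω
I = V/|Z| = 173/93.49 = 1.850 A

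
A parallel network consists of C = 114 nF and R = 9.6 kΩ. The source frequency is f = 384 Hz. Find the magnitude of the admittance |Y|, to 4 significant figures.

294.1 μS

ω = 2πf = 2413 rad/s
X_C = 1/(ωC) = 3636 Ω
Parallel: admittances add. Y = 1/R + jωC
Y = (0.0001042 + j0.0002751) S
|Y| = 0.0002941 S → |Z| = 1/|Y| = 3400 Ω, ∠Z = −∠Y = -69.26°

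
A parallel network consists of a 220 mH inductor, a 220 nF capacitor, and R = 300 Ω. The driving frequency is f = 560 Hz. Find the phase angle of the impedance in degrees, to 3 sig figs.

ω = 2πf = 3519 rad/s
X_L = ωL = 774 Ω
X_C = 1/(ωC) = 1290 Ω
Parallel: admittances add. Y = 1/R + 1/(jωL) + jωC
Y = (0.00333 − j0.000518) S
|Y| = 0.00337 S → |Z| = 1/|Y| = 296 Ω, ∠Z = −∠Y = 8.83°

8.83°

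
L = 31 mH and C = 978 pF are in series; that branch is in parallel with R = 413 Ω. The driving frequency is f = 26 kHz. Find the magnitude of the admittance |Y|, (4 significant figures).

2.562 mS

ω = 2πf = 163400 rad/s
X_L = ωL = 5064 Ω
X_C = 1/(ωC) = 6259 Ω
Branch 1: Z₁ = R = 413.0 Ω
Branch 2 (series LC): Z₂ = j(X_L − X_C) = −j1195 Ω
Parallel: Z = Z₁Z₂/(Z₁+Z₂), |Z| = 390.3 Ω, ∠Z = -19.07°
|Y| = 1/|Z| = 2.562 mS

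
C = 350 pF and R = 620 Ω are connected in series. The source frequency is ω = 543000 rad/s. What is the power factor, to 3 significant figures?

0.117

X_C = 1/(ωC) = 5260 Ω
Z = 620 − j5260 Ω
|Z| = √(620² + 5260²) = 5300 Ω
∠Z = arctan(-5260/620) = -83.3°
cos φ = cos(-83.3°) = 0.117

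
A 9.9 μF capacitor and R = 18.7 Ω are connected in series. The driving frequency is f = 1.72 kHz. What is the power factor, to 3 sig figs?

ω = 2πf = 10810 rad/s
X_C = 1/(ωC) = 9.35 Ω
Z = 18.7 − j9.35 Ω
|Z| = √(18.7² + 9.35²) = 20.9 Ω
∠Z = arctan(-9.35/18.7) = -26.6°
cos φ = cos(-26.6°) = 0.894

0.894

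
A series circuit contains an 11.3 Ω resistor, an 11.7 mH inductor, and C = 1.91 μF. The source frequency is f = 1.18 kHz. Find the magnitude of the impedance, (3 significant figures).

19.7 Ω

ω = 2πf = 7414 rad/s
X_L = ωL = 86.7 Ω
X_C = 1/(ωC) = 70.6 Ω
Net reactance X = X_L − X_C = 16.1 Ω
Z = 11.3 + j16.1 Ω
|Z| = √(11.3² + 16.1²) = 19.7 Ω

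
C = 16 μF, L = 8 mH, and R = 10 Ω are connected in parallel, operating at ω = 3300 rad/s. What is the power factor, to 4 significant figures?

X_L = ωL = 26.40 Ω
X_C = 1/(ωC) = 18.94 Ω
Parallel: admittances add. Y = 1/R + 1/(jωL) + jωC
Y = (0.1000 + j0.01492) S
|Y| = 0.1011 S → |Z| = 1/|Y| = 9.891 Ω, ∠Z = −∠Y = -8.487°
cos φ = cos(-8.487°) = 0.9891

0.9891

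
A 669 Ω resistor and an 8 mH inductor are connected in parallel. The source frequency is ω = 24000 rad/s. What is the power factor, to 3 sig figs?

X_L = ωL = 192 Ω
Parallel: admittances add. Y = 1/R + 1/(jωL)
Y = (0.00149 − j0.00521) S
|Y| = 0.00542 S → |Z| = 1/|Y| = 185 Ω, ∠Z = −∠Y = 74.0°
cos φ = cos(74.0°) = 0.276

0.276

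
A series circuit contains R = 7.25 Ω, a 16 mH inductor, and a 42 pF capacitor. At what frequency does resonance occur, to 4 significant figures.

ω₀ = 1/√(LC) = 1/√(0.016 × 4.2e-11) = 1.22e+06 rad/s
f₀ = ω₀/(2π) = 194.1 kHz

194.1 kHz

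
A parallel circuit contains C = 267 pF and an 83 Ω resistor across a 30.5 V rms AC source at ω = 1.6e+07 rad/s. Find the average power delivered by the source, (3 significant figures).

X_C = 1/(ωC) = 234 Ω
Parallel: admittances add. Y = 1/R + jωC
Y = (0.0120 + j0.00427) S
|Y| = 0.0128 S → |Z| = 1/|Y| = 78.2 Ω, ∠Z = −∠Y = -19.5°
I = V/|Z| = 390 mA
P = VI cos φ = 30.5 × 0.390 × cos(-19.5°) = 11.2 W

11.2 W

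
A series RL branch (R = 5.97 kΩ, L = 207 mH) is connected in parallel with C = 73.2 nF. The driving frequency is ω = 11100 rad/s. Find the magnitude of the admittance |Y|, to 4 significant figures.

X_L = ωL = 2298 Ω
X_C = 1/(ωC) = 1231 Ω
Branch 1 (R+jX_L): Z₁ = 5970 + j2298 Ω, |Z₁| = 6397 Ω
Branch 2 (−jX_C): Z₂ = −j1231 Ω
Parallel: Z = Z₁Z₂/(Z₁+Z₂), |Z| = 1298 Ω, ∠Z = -79.08°
|Y| = 1/|Z| = 770.3 μS

770.3 μS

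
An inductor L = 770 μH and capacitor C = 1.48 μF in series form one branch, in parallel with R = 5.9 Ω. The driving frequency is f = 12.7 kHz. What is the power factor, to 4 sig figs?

0.9939

ω = 2πf = 79800 rad/s
X_L = ωL = 61.44 Ω
X_C = 1/(ωC) = 8.467 Ω
Branch 1: Z₁ = R = 5.900 Ω
Branch 2 (series LC): Z₂ = j(X_L − X_C) = j52.98 Ω
Parallel: Z = Z₁Z₂/(Z₁+Z₂), |Z| = 5.864 Ω, ∠Z = 6.355°
cos φ = cos(6.355°) = 0.9939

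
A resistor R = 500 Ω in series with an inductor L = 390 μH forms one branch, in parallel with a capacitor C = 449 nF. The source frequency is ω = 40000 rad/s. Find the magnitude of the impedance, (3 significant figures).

X_L = ωL = 15.6 Ω
X_C = 1/(ωC) = 55.7 Ω
Branch 1 (R+jX_L): Z₁ = 500 + j15.6 Ω, |Z₁| = 500 Ω
Branch 2 (−jX_C): Z₂ = −j55.7 Ω
Parallel: Z = Z₁Z₂/(Z₁+Z₂), |Z| = 55.5 Ω, ∠Z = -83.6°

55.5 Ω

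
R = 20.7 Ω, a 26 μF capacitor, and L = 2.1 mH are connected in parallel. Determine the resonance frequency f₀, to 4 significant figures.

681.1 Hz

ω₀ = 1/√(LC) = 1/√(0.0021 × 2.6e-05) = 4280 rad/s
f₀ = ω₀/(2π) = 681.1 Hz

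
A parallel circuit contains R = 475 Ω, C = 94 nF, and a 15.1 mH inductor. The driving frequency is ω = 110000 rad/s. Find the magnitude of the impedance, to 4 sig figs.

X_L = ωL = 1661 Ω
X_C = 1/(ωC) = 96.71 Ω
Parallel: admittances add. Y = 1/R + 1/(jωL) + jωC
Y = (0.002105 + j0.009738) S
|Y| = 0.009963 S → |Z| = 1/|Y| = 100.4 Ω, ∠Z = −∠Y = -77.80°

100.4 Ω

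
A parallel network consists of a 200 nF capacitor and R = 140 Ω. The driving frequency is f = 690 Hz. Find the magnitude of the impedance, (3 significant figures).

139 Ω

ω = 2πf = 4335 rad/s
X_C = 1/(ωC) = 1150 Ω
Parallel: admittances add. Y = 1/R + jωC
Y = (0.00714 + j0.000867) S
|Y| = 0.00720 S → |Z| = 1/|Y| = 139 Ω, ∠Z = −∠Y = -6.92°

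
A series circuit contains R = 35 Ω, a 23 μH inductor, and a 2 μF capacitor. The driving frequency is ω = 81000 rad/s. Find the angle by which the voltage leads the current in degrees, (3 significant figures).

-7.02°

X_L = ωL = 1.86 Ω
X_C = 1/(ωC) = 6.17 Ω
Net reactance X = X_L − X_C = -4.31 Ω
Z = 35.0 − j4.31 Ω
|Z| = √(35.0² + 4.31²) = 35.3 Ω
∠Z = arctan(-4.31/35.0) = -7.02°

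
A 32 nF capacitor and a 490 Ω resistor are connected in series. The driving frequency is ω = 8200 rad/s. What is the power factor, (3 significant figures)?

0.128

X_C = 1/(ωC) = 3810 Ω
Z = 490 − j3810 Ω
|Z| = √(490² + 3810²) = 3840 Ω
∠Z = arctan(-3810/490) = -82.7°
cos φ = cos(-82.7°) = 0.128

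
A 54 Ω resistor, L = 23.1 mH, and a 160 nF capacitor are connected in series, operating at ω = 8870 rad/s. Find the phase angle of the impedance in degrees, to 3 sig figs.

-83.8°

X_L = ωL = 205 Ω
X_C = 1/(ωC) = 705 Ω
Net reactance X = X_L − X_C = -500 Ω
Z = 54.0 − j500 Ω
|Z| = √(54.0² + 500²) = 503 Ω
∠Z = arctan(-500/54.0) = -83.8°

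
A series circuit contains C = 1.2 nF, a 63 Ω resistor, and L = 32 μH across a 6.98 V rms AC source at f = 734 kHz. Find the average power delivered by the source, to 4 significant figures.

605.9 mW

ω = 2πf = 4.612e+06 rad/s
X_L = ωL = 147.6 Ω
X_C = 1/(ωC) = 180.7 Ω
Net reactance X = X_L − X_C = -33.11 Ω
Z = 63.00 − j33.11 Ω
|Z| = √(63.00² + 33.11²) = 71.17 Ω
∠Z = arctan(-33.11/63.00) = -27.73°
I = V/|Z| = 98.07 mA
P = VI cos φ = 6.98 × 0.09807 × cos(-27.73°) = 605.9 mW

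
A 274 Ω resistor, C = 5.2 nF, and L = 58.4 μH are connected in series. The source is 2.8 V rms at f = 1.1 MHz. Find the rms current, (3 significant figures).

ω = 2πf = 6.912e+06 rad/s
X_L = ωL = 404 Ω
X_C = 1/(ωC) = 27.8 Ω
Net reactance X = X_L − X_C = 376 Ω
Z = 274 + j376 Ω
|Z| = √(274² + 376²) = 465 Ω
I = V/|Z| = 2.8/465 = 6.02 mA

6.02 mA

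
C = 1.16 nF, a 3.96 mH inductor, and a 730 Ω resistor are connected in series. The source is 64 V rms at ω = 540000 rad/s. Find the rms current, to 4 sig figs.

X_L = ωL = 2138 Ω
X_C = 1/(ωC) = 1596 Ω
Net reactance X = X_L − X_C = 542.0 Ω
Z = 730.0 + j542.0 Ω
|Z| = √(730.0² + 542.0²) = 909.2 Ω
I = V/|Z| = 64/909.2 = 70.39 mA

70.39 mA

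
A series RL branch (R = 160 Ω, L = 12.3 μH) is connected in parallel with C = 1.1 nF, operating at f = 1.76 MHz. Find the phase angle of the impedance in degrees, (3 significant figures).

ω = 2πf = 1.106e+07 rad/s
X_L = ωL = 136 Ω
X_C = 1/(ωC) = 82.2 Ω
Branch 1 (R+jX_L): Z₁ = 160 + j136 Ω, |Z₁| = 210 Ω
Branch 2 (−jX_C): Z₂ = −j82.2 Ω
Parallel: Z = Z₁Z₂/(Z₁+Z₂), |Z| = 102 Ω, ∠Z = -68.2°

-68.2°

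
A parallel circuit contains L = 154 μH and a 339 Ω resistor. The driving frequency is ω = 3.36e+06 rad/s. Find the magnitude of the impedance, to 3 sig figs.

X_L = ωL = 517 Ω
Parallel: admittances add. Y = 1/R + 1/(jωL)
Y = (0.00295 − j0.00193) S
|Y| = 0.00353 S → |Z| = 1/|Y| = 284 Ω, ∠Z = −∠Y = 33.2°

284 Ω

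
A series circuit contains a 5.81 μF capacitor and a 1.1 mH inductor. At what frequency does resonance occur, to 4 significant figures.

1.991 kHz

ω₀ = 1/√(LC) = 1/√(0.0011 × 5.81e-06) = 12510 rad/s
f₀ = ω₀/(2π) = 1.991 kHz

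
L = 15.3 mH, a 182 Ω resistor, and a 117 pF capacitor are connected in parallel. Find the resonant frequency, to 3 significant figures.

119 kHz

ω₀ = 1/√(LC) = 1/√(0.0153 × 1.17e-10) = 747400 rad/s
f₀ = ω₀/(2π) = 119 kHz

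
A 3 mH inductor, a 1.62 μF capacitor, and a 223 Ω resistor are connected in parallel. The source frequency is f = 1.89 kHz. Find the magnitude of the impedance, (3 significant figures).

101 Ω

ω = 2πf = 11880 rad/s
X_L = ωL = 35.6 Ω
X_C = 1/(ωC) = 52.0 Ω
Parallel: admittances add. Y = 1/R + 1/(jωL) + jωC
Y = (0.00448 − j0.00883) S
|Y| = 0.00991 S → |Z| = 1/|Y| = 101 Ω, ∠Z = −∠Y = 63.1°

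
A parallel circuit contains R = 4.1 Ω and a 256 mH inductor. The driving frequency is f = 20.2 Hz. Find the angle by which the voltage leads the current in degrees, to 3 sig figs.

ω = 2πf = 126.9 rad/s
X_L = ωL = 32.5 Ω
Parallel: admittances add. Y = 1/R + 1/(jωL)
Y = (0.244 − j0.0308) S
|Y| = 0.246 S → |Z| = 1/|Y| = 4.07 Ω, ∠Z = −∠Y = 7.19°

7.19°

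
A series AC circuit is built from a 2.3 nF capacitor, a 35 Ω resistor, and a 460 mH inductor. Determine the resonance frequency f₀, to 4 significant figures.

4.893 kHz

ω₀ = 1/√(LC) = 1/√(0.46 × 2.3e-09) = 30740 rad/s
f₀ = ω₀/(2π) = 4.893 kHz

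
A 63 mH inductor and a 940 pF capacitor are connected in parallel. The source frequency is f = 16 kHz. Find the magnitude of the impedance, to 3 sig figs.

ω = 2πf = 100500 rad/s
X_L = ωL = 6330 Ω
X_C = 1/(ωC) = 10600 Ω
Parallel: admittances add. Y = 1/(jωL) + jωC
Y = (0 − j6.34e-05) S
|Y| = 6.34e-05 S → |Z| = 1/|Y| = 15800 Ω, ∠Z = −∠Y = 90.0°

15800 Ω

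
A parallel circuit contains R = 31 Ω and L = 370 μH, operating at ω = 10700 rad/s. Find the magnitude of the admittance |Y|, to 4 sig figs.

254.6 mS

X_L = ωL = 3.959 Ω
Parallel: admittances add. Y = 1/R + 1/(jωL)
Y = (0.03226 − j0.2526) S
|Y| = 0.2546 S → |Z| = 1/|Y| = 3.927 Ω, ∠Z = −∠Y = 82.72°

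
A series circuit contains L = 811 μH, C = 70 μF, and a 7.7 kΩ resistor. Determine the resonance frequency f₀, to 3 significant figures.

668 Hz

ω₀ = 1/√(LC) = 1/√(0.000811 × 7e-05) = 4197 rad/s
f₀ = ω₀/(2π) = 668 Hz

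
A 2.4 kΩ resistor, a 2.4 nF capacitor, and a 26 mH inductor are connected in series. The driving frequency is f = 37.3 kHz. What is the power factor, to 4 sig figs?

ω = 2πf = 234400 rad/s
X_L = ωL = 6093 Ω
X_C = 1/(ωC) = 1778 Ω
Net reactance X = X_L − X_C = 4316 Ω
Z = 2400 + j4316 Ω
|Z| = √(2400² + 4316²) = 4938 Ω
∠Z = arctan(4316/2400) = 60.92°
cos φ = cos(60.92°) = 0.4860

0.4860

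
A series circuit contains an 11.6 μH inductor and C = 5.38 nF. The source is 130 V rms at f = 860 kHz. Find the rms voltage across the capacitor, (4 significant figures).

158.1 V

ω = 2πf = 5.404e+06 rad/s
X_L = ωL = 62.68 Ω
X_C = 1/(ωC) = 34.40 Ω
Net reactance X = X_L − X_C = 28.28 Ω
Z = j28.28 Ω
|Z| = √(0² + 28.28²) = 28.28 Ω
I = V/|Z| = 4.596 A
V_C = I·|Z_C| = 4.596 × 34.40 = 158.1 V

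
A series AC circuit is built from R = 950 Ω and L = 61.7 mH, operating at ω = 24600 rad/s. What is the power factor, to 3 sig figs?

0.531

X_L = ωL = 1520 Ω
Z = 950 + j1520 Ω
|Z| = √(950² + 1520²) = 1790 Ω
∠Z = arctan(1520/950) = 58.0°
cos φ = cos(58.0°) = 0.531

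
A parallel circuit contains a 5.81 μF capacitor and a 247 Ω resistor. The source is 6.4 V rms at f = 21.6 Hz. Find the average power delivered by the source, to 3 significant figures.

ω = 2πf = 135.7 rad/s
X_C = 1/(ωC) = 1270 Ω
Parallel: admittances add. Y = 1/R + jωC
Y = (0.00405 + j0.000789) S
|Y| = 0.00412 S → |Z| = 1/|Y| = 242 Ω, ∠Z = −∠Y = -11.0°
I = V/|Z| = 26.4 mA
P = VI cos φ = 6.4 × 0.0264 × cos(-11.0°) = 166 mW

166 mW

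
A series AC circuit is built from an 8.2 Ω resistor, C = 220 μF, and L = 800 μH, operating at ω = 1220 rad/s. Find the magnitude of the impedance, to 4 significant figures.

X_L = ωL = 0.9760 Ω
X_C = 1/(ωC) = 3.726 Ω
Net reactance X = X_L − X_C = -2.750 Ω
Z = 8.200 − j2.750 Ω
|Z| = √(8.200² + 2.750²) = 8.649 Ω

8.649 Ω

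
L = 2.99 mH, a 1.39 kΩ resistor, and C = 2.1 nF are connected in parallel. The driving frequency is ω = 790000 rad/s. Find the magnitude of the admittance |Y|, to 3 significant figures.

1.43 mS

X_L = ωL = 2360 Ω
X_C = 1/(ωC) = 603 Ω
Parallel: admittances add. Y = 1/R + 1/(jωL) + jωC
Y = (0.000719 + j0.00124) S
|Y| = 0.00143 S → |Z| = 1/|Y| = 699 Ω, ∠Z = −∠Y = -59.8°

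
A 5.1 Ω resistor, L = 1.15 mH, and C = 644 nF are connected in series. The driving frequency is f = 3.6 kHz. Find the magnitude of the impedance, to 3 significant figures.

ω = 2πf = 22620 rad/s
X_L = ωL = 26.0 Ω
X_C = 1/(ωC) = 68.6 Ω
Net reactance X = X_L − X_C = -42.6 Ω
Z = 5.10 − j42.6 Ω
|Z| = √(5.10² + 42.6²) = 42.9 Ω

42.9 Ω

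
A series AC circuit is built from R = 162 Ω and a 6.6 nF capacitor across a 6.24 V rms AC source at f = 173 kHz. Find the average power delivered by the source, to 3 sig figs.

ω = 2πf = 1.087e+06 rad/s
X_C = 1/(ωC) = 139 Ω
Z = 162 − j139 Ω
|Z| = √(162² + 139²) = 214 Ω
∠Z = arctan(-139/162) = -40.7°
I = V/|Z| = 29.2 mA
P = VI cos φ = 6.24 × 0.0292 × cos(-40.7°) = 138 mW

138 mW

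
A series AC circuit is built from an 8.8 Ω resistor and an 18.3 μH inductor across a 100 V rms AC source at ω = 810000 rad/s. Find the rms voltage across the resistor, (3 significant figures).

X_L = ωL = 14.8 Ω
Z = 8.80 + j14.8 Ω
|Z| = √(8.80² + 14.8²) = 17.2 Ω
I = V/|Z| = 5.80 A
V_R = I·|Z_R| = 5.80 × 8.80 = 51.0 V

51.0 V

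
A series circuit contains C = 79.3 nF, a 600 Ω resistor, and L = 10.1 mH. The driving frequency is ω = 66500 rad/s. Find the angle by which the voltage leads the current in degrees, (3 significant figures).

38.8°

X_L = ωL = 672 Ω
X_C = 1/(ωC) = 190 Ω
Net reactance X = X_L − X_C = 482 Ω
Z = 600 + j482 Ω
|Z| = √(600² + 482²) = 770 Ω
∠Z = arctan(482/600) = 38.8°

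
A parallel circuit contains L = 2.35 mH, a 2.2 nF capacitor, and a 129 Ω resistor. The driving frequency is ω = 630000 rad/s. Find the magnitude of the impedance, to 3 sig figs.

X_L = ωL = 1480 Ω
X_C = 1/(ωC) = 722 Ω
Parallel: admittances add. Y = 1/R + 1/(jωL) + jωC
Y = (0.00775 + j0.000711) S
|Y| = 0.00778 S → |Z| = 1/|Y| = 128 Ω, ∠Z = −∠Y = -5.24°

128 Ω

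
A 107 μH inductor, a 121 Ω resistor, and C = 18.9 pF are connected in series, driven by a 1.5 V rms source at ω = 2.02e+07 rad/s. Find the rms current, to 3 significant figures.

3.17 mA

X_L = ωL = 2160 Ω
X_C = 1/(ωC) = 2620 Ω
Net reactance X = X_L − X_C = -458 Ω
Z = 121 − j458 Ω
|Z| = √(121² + 458²) = 474 Ω
I = V/|Z| = 1.5/474 = 3.17 mA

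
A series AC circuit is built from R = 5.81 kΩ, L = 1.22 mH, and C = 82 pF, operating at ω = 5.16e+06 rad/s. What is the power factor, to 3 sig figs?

X_L = ωL = 6300 Ω
X_C = 1/(ωC) = 2360 Ω
Net reactance X = X_L − X_C = 3930 Ω
Z = 5810 + j3930 Ω
|Z| = √(5810² + 3930²) = 7020 Ω
∠Z = arctan(3930/5810) = 34.1°
cos φ = cos(34.1°) = 0.828

0.828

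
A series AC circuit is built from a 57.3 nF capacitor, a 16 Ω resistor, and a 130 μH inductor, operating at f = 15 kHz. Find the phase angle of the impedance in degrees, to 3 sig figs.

-84.7°

ω = 2πf = 94250 rad/s
X_L = ωL = 12.3 Ω
X_C = 1/(ωC) = 185 Ω
Net reactance X = X_L − X_C = -173 Ω
Z = 16.0 − j173 Ω
|Z| = √(16.0² + 173²) = 174 Ω
∠Z = arctan(-173/16.0) = -84.7°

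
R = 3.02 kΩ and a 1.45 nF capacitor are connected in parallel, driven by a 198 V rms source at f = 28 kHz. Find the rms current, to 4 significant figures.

82.76 mA

ω = 2πf = 175900 rad/s
X_C = 1/(ωC) = 3920 Ω
Parallel: admittances add. Y = 1/R + jωC
Y = (0.0003311 + j0.0002551) S
|Y| = 0.0004180 S → |Z| = 1/|Y| = 2392 Ω, ∠Z = −∠Y = -37.61°
I = V/|Z| = 198/2392 = 82.76 mA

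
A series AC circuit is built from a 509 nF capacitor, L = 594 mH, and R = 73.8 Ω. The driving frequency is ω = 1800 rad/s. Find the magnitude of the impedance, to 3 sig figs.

X_L = ωL = 1070 Ω
X_C = 1/(ωC) = 1090 Ω
Net reactance X = X_L − X_C = -22.3 Ω
Z = 73.8 − j22.3 Ω
|Z| = √(73.8² + 22.3²) = 77.1 Ω

77.1 Ω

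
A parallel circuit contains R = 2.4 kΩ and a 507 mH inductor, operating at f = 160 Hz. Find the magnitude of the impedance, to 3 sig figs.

ω = 2πf = 1005 rad/s
X_L = ωL = 510 Ω
Parallel: admittances add. Y = 1/R + 1/(jωL)
Y = (0.000417 − j0.00196) S
|Y| = 0.00201 S → |Z| = 1/|Y| = 499 Ω, ∠Z = −∠Y = 78.0°

499 Ω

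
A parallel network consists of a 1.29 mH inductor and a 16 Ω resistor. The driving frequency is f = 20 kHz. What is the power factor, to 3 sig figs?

ω = 2πf = 125700 rad/s
X_L = ωL = 162 Ω
Parallel: admittances add. Y = 1/R + 1/(jωL)
Y = (0.0625 − j0.00617) S
|Y| = 0.0628 S → |Z| = 1/|Y| = 15.9 Ω, ∠Z = −∠Y = 5.64°
cos φ = cos(5.64°) = 0.995

0.995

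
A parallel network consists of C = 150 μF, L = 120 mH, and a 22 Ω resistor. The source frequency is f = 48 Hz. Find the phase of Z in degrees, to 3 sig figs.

-21.2°

ω = 2πf = 301.6 rad/s
X_L = ωL = 36.2 Ω
X_C = 1/(ωC) = 22.1 Ω
Parallel: admittances add. Y = 1/R + 1/(jωL) + jωC
Y = (0.0455 + j0.0176) S
|Y| = 0.0487 S → |Z| = 1/|Y| = 20.5 Ω, ∠Z = −∠Y = -21.2°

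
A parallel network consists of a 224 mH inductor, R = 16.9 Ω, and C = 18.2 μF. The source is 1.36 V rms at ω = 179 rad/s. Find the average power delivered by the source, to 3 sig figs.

109 mW

X_L = ωL = 40.1 Ω
X_C = 1/(ωC) = 307 Ω
Parallel: admittances add. Y = 1/R + 1/(jωL) + jωC
Y = (0.0592 − j0.0217) S
|Y| = 0.0630 S → |Z| = 1/|Y| = 15.9 Ω, ∠Z = −∠Y = 20.1°
I = V/|Z| = 85.7 mA
P = VI cos φ = 1.36 × 0.0857 × cos(20.1°) = 109 mW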